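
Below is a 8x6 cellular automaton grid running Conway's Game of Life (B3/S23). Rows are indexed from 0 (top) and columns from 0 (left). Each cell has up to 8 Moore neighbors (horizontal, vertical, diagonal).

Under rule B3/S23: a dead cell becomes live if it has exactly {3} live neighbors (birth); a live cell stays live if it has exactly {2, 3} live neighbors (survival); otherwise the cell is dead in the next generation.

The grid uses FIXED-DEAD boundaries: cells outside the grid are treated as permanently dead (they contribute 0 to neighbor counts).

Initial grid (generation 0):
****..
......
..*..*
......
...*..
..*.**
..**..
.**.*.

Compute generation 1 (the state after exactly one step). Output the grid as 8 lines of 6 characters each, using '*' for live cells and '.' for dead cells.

Simulating step by step:
Generation 0 (given above): 15 live cells
Generation 1: 10 live cells
(generation 1 grid is the final answer)

Answer: .**...
...*..
......
......
...**.
..*.*.
.....*
.**...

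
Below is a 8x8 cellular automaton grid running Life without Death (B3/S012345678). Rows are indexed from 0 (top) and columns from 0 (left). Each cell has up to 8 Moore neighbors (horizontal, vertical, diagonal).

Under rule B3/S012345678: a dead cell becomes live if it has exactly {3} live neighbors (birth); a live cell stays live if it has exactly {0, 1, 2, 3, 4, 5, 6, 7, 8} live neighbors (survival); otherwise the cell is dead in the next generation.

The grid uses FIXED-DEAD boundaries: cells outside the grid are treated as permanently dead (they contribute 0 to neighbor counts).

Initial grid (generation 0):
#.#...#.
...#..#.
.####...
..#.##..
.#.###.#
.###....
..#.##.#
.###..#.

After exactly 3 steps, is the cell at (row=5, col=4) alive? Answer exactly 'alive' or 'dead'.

Simulating step by step:
Generation 0 (given above): 28 live cells
Generation 1: 35 live cells
#.#...#.
...####.
.####...
..#.###.
.#.#####
.###....
..#.####
.######.
Generation 2: 39 live cells
#.###.#.
...####.
.####...
..#.####
.#.#####
.###....
..#.####
.#######
Generation 3: 40 live cells
#.###.#.
...####.
.####..#
..#.####
.#.#####
.###....
..#.####
.#######

Cell (5,4) at generation 3: 0 -> dead

Answer: dead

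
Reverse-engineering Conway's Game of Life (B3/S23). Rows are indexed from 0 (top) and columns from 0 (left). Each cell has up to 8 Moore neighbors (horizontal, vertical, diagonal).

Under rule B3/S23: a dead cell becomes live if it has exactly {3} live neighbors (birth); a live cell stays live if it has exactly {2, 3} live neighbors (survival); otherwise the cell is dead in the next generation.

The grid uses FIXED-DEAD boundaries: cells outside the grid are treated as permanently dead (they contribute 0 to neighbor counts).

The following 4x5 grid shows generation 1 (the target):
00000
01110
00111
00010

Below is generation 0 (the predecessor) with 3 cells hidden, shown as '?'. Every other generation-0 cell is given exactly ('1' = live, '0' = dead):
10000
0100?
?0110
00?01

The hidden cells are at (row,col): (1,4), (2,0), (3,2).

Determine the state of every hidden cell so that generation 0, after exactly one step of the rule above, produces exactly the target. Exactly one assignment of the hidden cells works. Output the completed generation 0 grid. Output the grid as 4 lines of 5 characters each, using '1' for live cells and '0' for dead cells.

Hidden generation-0 cells (in order): (1,4), (2,0), (3,2).
A hidden cell only influences target cells in its own 3x3 neighborhood. Try each of the 2^3 = 8 assignments, step the completed generation 0 forward once under B3/S23, and compare with the target:
  (1,4)=0 (2,0)=0 (3,2)=0 -> step gives (1,3)='0' but target has '1' -> reject
  (1,4)=0 (2,0)=0 (3,2)=1 -> step gives (1,3)='0' but target has '1' -> reject
  (1,4)=0 (2,0)=1 (3,2)=0 -> step gives (1,0)='1' but target has '0' -> reject
  (1,4)=0 (2,0)=1 (3,2)=1 -> step gives (1,0)='1' but target has '0' -> reject
  (1,4)=1 (2,0)=0 (3,2)=0 -> step reproduces the target at every cell -> ACCEPT
  (1,4)=1 (2,0)=0 (3,2)=1 -> step gives (2,1)='1' but target has '0' -> reject
  (1,4)=1 (2,0)=1 (3,2)=0 -> step gives (1,0)='1' but target has '0' -> reject
  (1,4)=1 (2,0)=1 (3,2)=1 -> step gives (1,0)='1' but target has '0' -> reject
Unique solution: (1,4)=live, (2,0)=dead, (3,2)=dead.
Check: live-neighbor counts of every cell in the completed generation 0:
12111
22331
12233
01231
Applying B3/S23 to generation 0 with these counts gives:
00000
01110
00111
00010
which matches the target exactly.

Answer: 10000
01001
00110
00001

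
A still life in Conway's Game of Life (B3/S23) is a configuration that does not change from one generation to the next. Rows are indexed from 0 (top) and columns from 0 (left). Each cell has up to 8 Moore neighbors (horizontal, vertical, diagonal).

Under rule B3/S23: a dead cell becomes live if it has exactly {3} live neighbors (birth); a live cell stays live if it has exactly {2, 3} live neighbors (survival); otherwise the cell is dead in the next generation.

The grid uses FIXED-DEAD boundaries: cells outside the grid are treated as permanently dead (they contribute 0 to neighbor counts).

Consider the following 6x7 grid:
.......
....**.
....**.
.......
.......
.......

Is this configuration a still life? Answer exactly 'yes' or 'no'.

Compute generation 1 and compare to generation 0 (given above):
Generation 1:
.......
....**.
....**.
.......
.......
.......
The grids are IDENTICAL -> still life.

Answer: yes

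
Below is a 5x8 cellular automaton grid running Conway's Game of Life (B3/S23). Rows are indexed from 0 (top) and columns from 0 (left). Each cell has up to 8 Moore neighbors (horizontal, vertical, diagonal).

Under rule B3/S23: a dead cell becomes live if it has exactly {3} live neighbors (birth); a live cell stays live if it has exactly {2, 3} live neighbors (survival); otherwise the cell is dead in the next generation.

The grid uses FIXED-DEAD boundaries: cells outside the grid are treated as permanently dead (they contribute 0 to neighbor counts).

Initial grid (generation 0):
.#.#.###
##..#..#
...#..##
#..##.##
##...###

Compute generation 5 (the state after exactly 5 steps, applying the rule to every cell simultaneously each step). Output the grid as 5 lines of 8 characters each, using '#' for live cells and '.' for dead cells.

Simulating step by step:
Generation 0 (given above): 22 live cells
Generation 1: 25 live cells
###.####
##.##...
####....
#####...
##..##.#
Generation 2: 10 live cells
#.#.###.
......#.
........
.....#..
#...##..
Generation 3: 7 live cells
.....##.
......#.
........
....##..
....##..
Generation 4: 9 live cells
.....##.
.....##.
.....#..
....##..
....##..
Generation 5: 6 live cells
(generation 5 grid is the final answer)

Answer: .....##.
....#...
........
......#.
....##..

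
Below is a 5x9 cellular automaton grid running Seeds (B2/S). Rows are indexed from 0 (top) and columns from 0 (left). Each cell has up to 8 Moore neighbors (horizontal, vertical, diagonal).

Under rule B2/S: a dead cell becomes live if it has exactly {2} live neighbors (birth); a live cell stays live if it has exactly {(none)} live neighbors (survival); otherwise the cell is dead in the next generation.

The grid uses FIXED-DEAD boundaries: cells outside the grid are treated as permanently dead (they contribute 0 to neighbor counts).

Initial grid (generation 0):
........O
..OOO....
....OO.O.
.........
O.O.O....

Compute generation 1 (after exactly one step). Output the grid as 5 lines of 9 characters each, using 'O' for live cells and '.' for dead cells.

Simulating step by step:
Generation 0 (given above): 10 live cells
Generation 1: 11 live cells
(generation 1 grid is the final answer)

Answer: ..O.O....
......OOO
..O...O..
.O....O..
.O.O.....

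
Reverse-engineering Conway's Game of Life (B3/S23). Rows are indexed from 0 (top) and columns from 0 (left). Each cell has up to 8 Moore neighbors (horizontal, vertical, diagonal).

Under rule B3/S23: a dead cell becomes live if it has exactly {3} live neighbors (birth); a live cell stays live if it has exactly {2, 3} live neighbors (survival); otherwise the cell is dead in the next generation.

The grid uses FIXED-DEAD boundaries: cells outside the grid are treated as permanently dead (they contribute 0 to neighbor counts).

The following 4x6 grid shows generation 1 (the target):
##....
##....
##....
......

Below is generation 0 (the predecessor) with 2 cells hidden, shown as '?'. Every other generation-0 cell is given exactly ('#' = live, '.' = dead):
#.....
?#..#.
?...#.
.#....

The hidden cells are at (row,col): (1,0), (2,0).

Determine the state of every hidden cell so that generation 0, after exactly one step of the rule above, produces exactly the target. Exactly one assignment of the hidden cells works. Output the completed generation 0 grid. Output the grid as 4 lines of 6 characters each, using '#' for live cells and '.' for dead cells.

Answer: #.....
##..#.
....#.
.#....

Derivation:
Hidden generation-0 cells (in order): (1,0), (2,0).
A hidden cell only influences target cells in its own 3x3 neighborhood. Try each of the 2^2 = 4 assignments, step the completed generation 0 forward once under B3/S23, and compare with the target:
  (1,0)=. (2,0)=. -> step gives (0,0)='.' but target has '#' -> reject
  (1,0)=. (2,0)=# -> step gives (0,0)='.' but target has '#' -> reject
  (1,0)=# (2,0)=. -> step reproduces the target at every cell -> ACCEPT
  (1,0)=# (2,0)=# -> step gives (2,1)='.' but target has '#' -> reject
Unique solution: (1,0)=live, (2,0)=dead.
Check: live-neighbor counts of every cell in the completed generation 0:
231111
221212
332212
101111
Applying B3/S23 to generation 0 with these counts gives:
##....
##....
##....
......
which matches the target exactly.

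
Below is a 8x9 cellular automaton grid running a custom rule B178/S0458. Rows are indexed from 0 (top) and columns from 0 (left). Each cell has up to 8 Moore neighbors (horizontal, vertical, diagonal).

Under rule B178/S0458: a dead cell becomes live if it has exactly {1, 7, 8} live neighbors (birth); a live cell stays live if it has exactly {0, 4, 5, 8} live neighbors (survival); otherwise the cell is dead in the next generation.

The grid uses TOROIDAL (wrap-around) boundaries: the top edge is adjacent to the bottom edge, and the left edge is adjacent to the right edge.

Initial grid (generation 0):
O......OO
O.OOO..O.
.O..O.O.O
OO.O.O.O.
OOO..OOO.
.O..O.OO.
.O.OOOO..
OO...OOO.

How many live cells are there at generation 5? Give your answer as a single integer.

Answer: 15

Derivation:
Simulating step by step:
Generation 0 (given above): 37 live cells
Generation 1: 25 live cells
O......O.
O......O.
.O..O...O
OO...O.O.
OOO..O.O.
.O..OO.O.
....O....
O....OOO.
Generation 2: 13 live cells
....O....
..OOOO...
...O....O
OO.......
OO.......
.........
..O......
...O.....
Generation 3: 22 live cells
.O..O.O..
OO.OO.OOO
......OO.
O..OO..O.
.........
...O....O
.O..O....
.O...O...
Generation 4: 18 live cells
.........
......OO.
......OO.
OOO......
.O...OO..
.O...O.OO
......OOO
.......O.
Generation 5: 15 live cells
.....O...
.........
...O.....
...OO....
.O.O.....
.......O.
.OO.O.OOO
O....O...
Population at generation 5: 15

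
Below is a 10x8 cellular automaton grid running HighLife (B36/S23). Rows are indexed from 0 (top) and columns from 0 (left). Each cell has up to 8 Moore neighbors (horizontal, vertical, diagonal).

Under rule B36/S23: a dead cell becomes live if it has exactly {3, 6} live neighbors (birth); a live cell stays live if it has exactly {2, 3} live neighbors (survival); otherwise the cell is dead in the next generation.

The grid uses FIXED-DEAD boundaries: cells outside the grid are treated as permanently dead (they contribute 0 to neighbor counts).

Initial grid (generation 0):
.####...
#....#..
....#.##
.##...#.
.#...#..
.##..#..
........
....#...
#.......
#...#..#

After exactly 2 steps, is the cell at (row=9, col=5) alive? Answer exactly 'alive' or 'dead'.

Answer: dead

Derivation:
Simulating step by step:
Generation 0 (given above): 22 live cells
Generation 1: 20 live cells
.####...
.##..##.
.#....##
.##...##
#....##.
.##.....
........
........
........
........
Generation 2: 18 live cells
.#.###..
#...####
#.......
###.....
#....###
.#......
........
........
........
........

Cell (9,5) at generation 2: 0 -> dead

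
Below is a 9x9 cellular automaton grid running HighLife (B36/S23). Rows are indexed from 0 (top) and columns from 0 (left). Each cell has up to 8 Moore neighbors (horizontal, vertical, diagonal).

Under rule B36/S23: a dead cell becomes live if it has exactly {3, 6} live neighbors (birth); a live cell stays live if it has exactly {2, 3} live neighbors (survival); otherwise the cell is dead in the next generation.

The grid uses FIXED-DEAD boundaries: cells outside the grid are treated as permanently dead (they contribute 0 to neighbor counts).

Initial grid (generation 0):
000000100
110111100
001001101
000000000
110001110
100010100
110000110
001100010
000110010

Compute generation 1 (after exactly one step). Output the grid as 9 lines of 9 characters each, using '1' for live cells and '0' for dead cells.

Answer: 000010100
011110000
011100110
010000000
110001110
000000000
111101110
011110011
001110000

Derivation:
Simulating step by step:
Generation 0 (given above): 29 live cells
Generation 1: 33 live cells
(generation 1 grid is the final answer)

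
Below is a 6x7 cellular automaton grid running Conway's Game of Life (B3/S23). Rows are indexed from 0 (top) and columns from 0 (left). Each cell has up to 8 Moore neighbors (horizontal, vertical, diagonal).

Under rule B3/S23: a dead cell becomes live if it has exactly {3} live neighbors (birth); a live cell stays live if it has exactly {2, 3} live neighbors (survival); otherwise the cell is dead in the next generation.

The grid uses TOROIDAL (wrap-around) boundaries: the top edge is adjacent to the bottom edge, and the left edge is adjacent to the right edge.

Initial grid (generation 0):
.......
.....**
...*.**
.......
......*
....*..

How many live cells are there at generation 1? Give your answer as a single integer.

Simulating step by step:
Generation 0 (given above): 7 live cells
Generation 1: 9 live cells
.....*.
....***
....***
.....**
.......
.......
Population at generation 1: 9

Answer: 9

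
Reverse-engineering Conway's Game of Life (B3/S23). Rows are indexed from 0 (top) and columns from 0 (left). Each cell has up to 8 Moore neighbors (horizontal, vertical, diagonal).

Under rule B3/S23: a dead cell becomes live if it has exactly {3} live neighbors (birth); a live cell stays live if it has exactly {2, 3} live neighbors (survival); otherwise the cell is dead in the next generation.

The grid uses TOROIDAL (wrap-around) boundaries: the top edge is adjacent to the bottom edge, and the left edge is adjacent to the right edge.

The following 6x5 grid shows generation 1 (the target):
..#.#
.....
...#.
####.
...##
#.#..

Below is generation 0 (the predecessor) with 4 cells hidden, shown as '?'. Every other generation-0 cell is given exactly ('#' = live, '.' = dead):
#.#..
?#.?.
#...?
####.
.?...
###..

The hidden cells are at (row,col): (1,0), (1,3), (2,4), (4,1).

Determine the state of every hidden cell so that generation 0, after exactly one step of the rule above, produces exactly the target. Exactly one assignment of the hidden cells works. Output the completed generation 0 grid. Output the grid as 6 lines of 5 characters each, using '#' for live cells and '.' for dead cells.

Hidden generation-0 cells (in order): (1,0), (1,3), (2,4), (4,1).
A hidden cell only influences target cells in its own 3x3 neighborhood. Try each of the 2^4 = 16 assignments, step the completed generation 0 forward once under B3/S23, and compare with the target:
  (1,0)=. (1,3)=. (2,4)=. (4,1)=. -> step gives (0,0)='#' but target has '.' -> reject
  (1,0)=. (1,3)=. (2,4)=. (4,1)=# -> step gives (0,0)='#' but target has '.' -> reject
  (1,0)=. (1,3)=. (2,4)=# (4,1)=. -> step gives (0,0)='#' but target has '.' -> reject
  (1,0)=. (1,3)=. (2,4)=# (4,1)=# -> step gives (0,0)='#' but target has '.' -> reject
  (1,0)=. (1,3)=# (2,4)=. (4,1)=. -> step gives (0,0)='#' but target has '.' -> reject
  (1,0)=. (1,3)=# (2,4)=. (4,1)=# -> step gives (0,0)='#' but target has '.' -> reject
  (1,0)=. (1,3)=# (2,4)=# (4,1)=. -> step gives (0,0)='#' but target has '.' -> reject
  (1,0)=. (1,3)=# (2,4)=# (4,1)=# -> step gives (0,0)='#' but target has '.' -> reject
  (1,0)=# (1,3)=. (2,4)=. (4,1)=. -> step gives (1,0)='#' but target has '.' -> reject
  (1,0)=# (1,3)=. (2,4)=. (4,1)=# -> step gives (1,0)='#' but target has '.' -> reject
  (1,0)=# (1,3)=. (2,4)=# (4,1)=. -> step reproduces the target at every cell -> ACCEPT
  (1,0)=# (1,3)=. (2,4)=# (4,1)=# -> step gives (3,0)='.' but target has '#' -> reject
  (1,0)=# (1,3)=# (2,4)=. (4,1)=. -> step gives (0,2)='.' but target has '#' -> reject
  (1,0)=# (1,3)=# (2,4)=. (4,1)=# -> step gives (0,2)='.' but target has '#' -> reject
  (1,0)=# (1,3)=# (2,4)=# (4,1)=. -> step gives (0,2)='.' but target has '#' -> reject
  (1,0)=# (1,3)=# (2,4)=# (4,1)=# -> step gives (0,2)='.' but target has '#' -> reject
Unique solution: (1,0)=live, (1,3)=dead, (2,4)=live, (4,1)=dead.
Check: live-neighbor counts of every cell in the completed generation 0:
47323
44224
56434
33224
46533
24222
Applying B3/S23 to generation 0 with these counts gives:
..#.#
.....
...#.
####.
...##
#.#..
which matches the target exactly.

Answer: #.#..
##...
#...#
####.
.....
###..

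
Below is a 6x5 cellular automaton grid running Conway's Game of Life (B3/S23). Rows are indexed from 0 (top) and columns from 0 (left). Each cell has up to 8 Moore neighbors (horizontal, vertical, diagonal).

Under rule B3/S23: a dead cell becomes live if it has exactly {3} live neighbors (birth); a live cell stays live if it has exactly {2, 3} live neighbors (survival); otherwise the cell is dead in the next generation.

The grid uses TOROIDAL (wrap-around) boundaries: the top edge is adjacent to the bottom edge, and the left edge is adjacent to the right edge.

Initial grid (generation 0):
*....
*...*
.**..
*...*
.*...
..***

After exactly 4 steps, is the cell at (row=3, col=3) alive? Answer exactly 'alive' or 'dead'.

Simulating step by step:
Generation 0 (given above): 11 live cells
Generation 1: 15 live cells
**...
*...*
.*.*.
*.*..
.**..
*****
Generation 2: 9 live cells
.....
..*.*
.***.
*..*.
.....
...**
Generation 3: 9 live cells
....*
.**..
**...
.*.**
...*.
.....
Generation 4: 10 live cells
.....
.**..
...**
.*.**
..***
.....

Cell (3,3) at generation 4: 1 -> alive

Answer: alive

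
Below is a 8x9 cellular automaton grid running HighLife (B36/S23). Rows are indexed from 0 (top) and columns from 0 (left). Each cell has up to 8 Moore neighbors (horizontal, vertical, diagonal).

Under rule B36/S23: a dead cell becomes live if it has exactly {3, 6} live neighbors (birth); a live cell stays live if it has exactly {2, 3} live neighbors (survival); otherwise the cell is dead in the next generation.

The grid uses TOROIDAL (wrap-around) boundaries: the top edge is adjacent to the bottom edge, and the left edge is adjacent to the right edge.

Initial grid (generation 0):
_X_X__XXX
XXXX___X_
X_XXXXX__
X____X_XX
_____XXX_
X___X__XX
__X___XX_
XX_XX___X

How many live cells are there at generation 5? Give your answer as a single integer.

Simulating step by step:
Generation 0 (given above): 35 live cells
Generation 1: 20 live cells
______X__
_________
_X___X__X
XX_X_____
____XX___
______X__
__X_XXX_X
_X_XXX_X_
Generation 2: 19 live cells
____XXX__
_________
_XX______
XXX__X___
____XX___
___X_XXX_
__X______
__XX___X_
Generation 3: 26 live cells
___XXXX__
_____X___
X_X______
X_XXXX___
_XXX_____
___X_XX__
__X_X__X_
__XXXXX__
Generation 4: 21 live cells
__X______
___X_XX__
__X__X___
XX__X____
_X__X_X__
_X___XX__
__XX_X_X_
__X____X_
Generation 5: 34 live cells
__XX__X__
__XXXXX__
_XXX_XX__
XXXXX____
_XX_X_X__
_X_X___X_
_XXXXX_X_
_XX___X__
Population at generation 5: 34

Answer: 34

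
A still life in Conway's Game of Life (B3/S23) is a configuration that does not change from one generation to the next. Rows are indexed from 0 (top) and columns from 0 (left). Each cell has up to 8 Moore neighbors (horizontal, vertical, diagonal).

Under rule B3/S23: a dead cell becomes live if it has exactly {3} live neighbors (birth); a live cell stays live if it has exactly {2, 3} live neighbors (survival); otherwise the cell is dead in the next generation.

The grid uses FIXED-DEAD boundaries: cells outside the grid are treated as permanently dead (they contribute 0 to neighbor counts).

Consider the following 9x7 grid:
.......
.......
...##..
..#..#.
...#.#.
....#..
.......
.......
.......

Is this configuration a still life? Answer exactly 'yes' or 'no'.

Compute generation 1 and compare to generation 0 (given above):
Generation 1:
.......
.......
...##..
..#..#.
...#.#.
....#..
.......
.......
.......
The grids are IDENTICAL -> still life.

Answer: yes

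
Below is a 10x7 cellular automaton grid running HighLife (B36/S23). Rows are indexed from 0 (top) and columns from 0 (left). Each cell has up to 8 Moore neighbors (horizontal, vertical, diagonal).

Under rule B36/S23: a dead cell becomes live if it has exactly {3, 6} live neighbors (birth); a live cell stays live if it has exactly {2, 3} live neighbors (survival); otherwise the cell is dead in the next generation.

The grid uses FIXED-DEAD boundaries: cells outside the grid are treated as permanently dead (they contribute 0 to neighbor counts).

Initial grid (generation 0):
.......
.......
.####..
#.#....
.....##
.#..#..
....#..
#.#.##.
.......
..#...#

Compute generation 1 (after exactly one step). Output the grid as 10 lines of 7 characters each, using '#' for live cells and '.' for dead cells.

Simulating step by step:
Generation 0 (given above): 17 live cells
Generation 1: 19 live cells
(generation 1 grid is the final answer)

Answer: .......
..##...
.###...
..#.##.
.#...#.
....#..
.#..#..
...###.
.#.#.#.
.......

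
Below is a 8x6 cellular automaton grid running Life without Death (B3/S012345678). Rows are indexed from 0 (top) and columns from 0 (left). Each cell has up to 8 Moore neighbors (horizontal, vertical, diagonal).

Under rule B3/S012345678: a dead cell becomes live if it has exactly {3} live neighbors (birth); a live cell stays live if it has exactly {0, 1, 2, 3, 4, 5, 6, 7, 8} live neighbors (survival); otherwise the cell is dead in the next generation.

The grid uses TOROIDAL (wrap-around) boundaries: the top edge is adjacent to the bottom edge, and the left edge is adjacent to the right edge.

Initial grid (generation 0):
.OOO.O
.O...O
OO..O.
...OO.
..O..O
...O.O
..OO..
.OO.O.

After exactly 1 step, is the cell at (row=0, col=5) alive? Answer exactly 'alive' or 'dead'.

Simulating step by step:
Generation 0 (given above): 20 live cells
Generation 1: 28 live cells
.OOO.O
.O.O.O
OOOOO.
OOOOO.
..O..O
...O.O
.OOO..
OOO.O.

Cell (0,5) at generation 1: 1 -> alive

Answer: alive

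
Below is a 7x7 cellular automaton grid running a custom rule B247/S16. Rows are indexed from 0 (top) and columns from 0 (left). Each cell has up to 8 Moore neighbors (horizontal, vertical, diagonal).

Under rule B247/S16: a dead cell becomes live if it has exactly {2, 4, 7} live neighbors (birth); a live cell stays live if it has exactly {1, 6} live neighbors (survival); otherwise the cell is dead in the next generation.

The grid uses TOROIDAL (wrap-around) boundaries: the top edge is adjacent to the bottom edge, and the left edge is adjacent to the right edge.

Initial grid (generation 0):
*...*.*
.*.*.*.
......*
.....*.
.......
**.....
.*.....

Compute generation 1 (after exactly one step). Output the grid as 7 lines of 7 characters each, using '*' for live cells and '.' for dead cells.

Answer: ...*...
****..*
*.*....
.....**
**....*
..*....
..*..*.

Derivation:
Simulating step by step:
Generation 0 (given above): 11 live cells
Generation 1: 16 live cells
(generation 1 grid is the final answer)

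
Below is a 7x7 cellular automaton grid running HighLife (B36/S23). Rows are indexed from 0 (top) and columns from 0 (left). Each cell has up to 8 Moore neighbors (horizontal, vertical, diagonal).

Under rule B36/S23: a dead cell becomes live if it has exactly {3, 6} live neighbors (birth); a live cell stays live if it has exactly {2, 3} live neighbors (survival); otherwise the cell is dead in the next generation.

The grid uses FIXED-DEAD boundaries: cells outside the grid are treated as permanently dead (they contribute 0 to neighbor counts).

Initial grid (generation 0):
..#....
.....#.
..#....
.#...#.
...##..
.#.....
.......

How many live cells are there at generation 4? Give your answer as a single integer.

Answer: 2

Derivation:
Simulating step by step:
Generation 0 (given above): 8 live cells
Generation 1: 5 live cells
.......
.......
.......
..###..
..#.#..
.......
.......
Generation 2: 5 live cells
.......
.......
...#...
..#.#..
..#.#..
.......
.......
Generation 3: 3 live cells
.......
.......
...#...
..#.#..
.......
.......
.......
Generation 4: 2 live cells
.......
.......
...#...
...#...
.......
.......
.......
Population at generation 4: 2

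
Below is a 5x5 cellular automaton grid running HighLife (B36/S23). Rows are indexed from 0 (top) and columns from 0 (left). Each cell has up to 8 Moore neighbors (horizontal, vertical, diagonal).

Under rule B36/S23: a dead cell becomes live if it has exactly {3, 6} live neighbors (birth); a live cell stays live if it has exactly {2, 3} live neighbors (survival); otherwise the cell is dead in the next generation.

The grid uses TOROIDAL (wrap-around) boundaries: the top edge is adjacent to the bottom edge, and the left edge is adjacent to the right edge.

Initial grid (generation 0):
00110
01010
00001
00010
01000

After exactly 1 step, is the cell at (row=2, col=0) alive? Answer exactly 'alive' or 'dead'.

Simulating step by step:
Generation 0 (given above): 7 live cells
Generation 1: 8 live cells
01010
00011
00111
00000
00010

Cell (2,0) at generation 1: 0 -> dead

Answer: dead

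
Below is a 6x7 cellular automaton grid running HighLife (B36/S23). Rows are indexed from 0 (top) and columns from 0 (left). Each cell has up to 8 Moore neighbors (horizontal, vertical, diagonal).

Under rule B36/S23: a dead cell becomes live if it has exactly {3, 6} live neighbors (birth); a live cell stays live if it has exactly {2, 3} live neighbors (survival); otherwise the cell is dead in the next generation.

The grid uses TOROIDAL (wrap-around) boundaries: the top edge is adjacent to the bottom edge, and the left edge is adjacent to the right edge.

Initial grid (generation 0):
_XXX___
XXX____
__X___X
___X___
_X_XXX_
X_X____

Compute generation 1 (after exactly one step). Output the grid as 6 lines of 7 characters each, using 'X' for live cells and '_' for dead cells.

Simulating step by step:
Generation 0 (given above): 15 live cells
Generation 1: 11 live cells
(generation 1 grid is the final answer)

Answer: ___X___
X______
X_XX___
___X_X_
_X_XX__
X______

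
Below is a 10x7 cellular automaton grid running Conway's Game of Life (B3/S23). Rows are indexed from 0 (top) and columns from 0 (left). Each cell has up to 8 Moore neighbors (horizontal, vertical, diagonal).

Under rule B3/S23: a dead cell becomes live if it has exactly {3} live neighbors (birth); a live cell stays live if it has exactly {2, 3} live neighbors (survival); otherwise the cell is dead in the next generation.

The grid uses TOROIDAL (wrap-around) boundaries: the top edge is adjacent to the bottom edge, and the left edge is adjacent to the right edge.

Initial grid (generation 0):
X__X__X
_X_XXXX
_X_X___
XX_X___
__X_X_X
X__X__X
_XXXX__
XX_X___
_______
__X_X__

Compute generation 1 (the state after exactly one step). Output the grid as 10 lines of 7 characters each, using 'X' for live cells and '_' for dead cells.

Simulating step by step:
Generation 0 (given above): 28 live cells
Generation 1: 31 live cells
(generation 1 grid is the final answer)

Answer: XX____X
_X_X_XX
_X_X_XX
XX_XX__
__X_XXX
X_____X
____X_X
XX_XX__
_XXX___
___X___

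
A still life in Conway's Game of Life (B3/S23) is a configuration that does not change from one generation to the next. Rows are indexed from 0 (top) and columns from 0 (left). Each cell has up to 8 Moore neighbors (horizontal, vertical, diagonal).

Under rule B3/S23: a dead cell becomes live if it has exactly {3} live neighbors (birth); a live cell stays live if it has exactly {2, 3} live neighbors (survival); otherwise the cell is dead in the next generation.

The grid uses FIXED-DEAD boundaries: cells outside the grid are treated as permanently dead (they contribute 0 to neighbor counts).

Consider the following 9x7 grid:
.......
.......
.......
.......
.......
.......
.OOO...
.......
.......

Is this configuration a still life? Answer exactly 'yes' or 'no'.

Answer: no

Derivation:
Compute generation 1 and compare to generation 0 (given above):
Generation 1:
.......
.......
.......
.......
.......
..O....
..O....
..O....
.......
Cell (5,2) differs: gen0=0 vs gen1=1 -> NOT a still life.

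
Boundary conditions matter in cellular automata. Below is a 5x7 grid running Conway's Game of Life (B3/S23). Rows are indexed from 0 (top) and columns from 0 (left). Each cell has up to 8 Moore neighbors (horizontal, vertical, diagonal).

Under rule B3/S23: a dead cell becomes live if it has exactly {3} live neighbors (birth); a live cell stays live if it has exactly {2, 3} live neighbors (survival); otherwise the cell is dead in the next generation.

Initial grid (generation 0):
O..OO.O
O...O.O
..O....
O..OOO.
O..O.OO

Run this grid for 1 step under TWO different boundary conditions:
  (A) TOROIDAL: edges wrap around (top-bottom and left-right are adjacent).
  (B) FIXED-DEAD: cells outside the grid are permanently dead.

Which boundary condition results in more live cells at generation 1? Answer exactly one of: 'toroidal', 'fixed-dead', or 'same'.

Under TOROIDAL boundary, generation 1:
.O.O...
OO..O.O
OO.....
OOOO.O.
.OO....
Population = 15

Under FIXED-DEAD boundary, generation 1:
...OO..
.O..O..
.O.....
.OOO.OO
...O.OO
Population = 13

Comparison: toroidal=15, fixed-dead=13 -> toroidal

Answer: toroidal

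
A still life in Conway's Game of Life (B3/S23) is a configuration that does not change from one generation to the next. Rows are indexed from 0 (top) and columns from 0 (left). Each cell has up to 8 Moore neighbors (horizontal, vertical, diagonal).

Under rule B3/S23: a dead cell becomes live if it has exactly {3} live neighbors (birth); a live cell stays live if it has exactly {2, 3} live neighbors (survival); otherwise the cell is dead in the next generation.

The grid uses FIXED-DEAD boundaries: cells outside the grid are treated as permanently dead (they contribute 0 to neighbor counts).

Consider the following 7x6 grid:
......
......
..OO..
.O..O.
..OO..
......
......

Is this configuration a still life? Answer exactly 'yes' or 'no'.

Answer: yes

Derivation:
Compute generation 1 and compare to generation 0 (given above):
Generation 1:
......
......
..OO..
.O..O.
..OO..
......
......
The grids are IDENTICAL -> still life.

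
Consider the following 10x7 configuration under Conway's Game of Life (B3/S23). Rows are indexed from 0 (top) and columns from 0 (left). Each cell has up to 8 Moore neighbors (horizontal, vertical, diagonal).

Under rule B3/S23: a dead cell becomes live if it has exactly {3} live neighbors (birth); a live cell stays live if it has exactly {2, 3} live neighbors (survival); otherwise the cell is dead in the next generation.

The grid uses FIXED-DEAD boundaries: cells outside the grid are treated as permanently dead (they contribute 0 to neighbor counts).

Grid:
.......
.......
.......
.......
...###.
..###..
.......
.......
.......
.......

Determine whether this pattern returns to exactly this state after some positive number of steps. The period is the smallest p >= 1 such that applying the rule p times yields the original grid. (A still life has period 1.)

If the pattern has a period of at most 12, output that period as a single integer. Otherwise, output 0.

Answer: 2

Derivation:
Simulating and comparing each generation to the original:
Gen 0 (original, given above): 6 live cells
Gen 1: 6 live cells, differs from original
Gen 2: 6 live cells, MATCHES original -> period = 2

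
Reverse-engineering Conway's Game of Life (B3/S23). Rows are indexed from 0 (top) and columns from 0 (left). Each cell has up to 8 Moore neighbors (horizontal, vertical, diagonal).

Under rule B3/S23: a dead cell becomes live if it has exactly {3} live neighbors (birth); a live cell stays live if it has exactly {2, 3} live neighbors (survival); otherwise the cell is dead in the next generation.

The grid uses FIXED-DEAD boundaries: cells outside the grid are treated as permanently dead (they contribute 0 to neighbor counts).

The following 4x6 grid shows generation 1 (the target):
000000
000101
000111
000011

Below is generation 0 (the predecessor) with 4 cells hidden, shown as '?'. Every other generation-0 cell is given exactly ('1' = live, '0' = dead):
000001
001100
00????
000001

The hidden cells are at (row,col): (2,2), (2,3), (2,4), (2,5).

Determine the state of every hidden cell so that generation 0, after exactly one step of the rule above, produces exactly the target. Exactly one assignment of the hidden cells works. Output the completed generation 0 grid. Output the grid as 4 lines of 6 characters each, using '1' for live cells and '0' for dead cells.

Hidden generation-0 cells (in order): (2,2), (2,3), (2,4), (2,5).
A hidden cell only influences target cells in its own 3x3 neighborhood. Try each of the 2^4 = 16 assignments, step the completed generation 0 forward once under B3/S23, and compare with the target:
  (2,2)=0 (2,3)=0 (2,4)=0 (2,5)=0 -> step gives (1,3)='0' but target has '1' -> reject
  (2,2)=0 (2,3)=0 (2,4)=0 (2,5)=1 -> step gives (1,3)='0' but target has '1' -> reject
  (2,2)=0 (2,3)=0 (2,4)=1 (2,5)=0 -> step gives (1,4)='1' but target has '0' -> reject
  (2,2)=0 (2,3)=0 (2,4)=1 (2,5)=1 -> step reproduces the target at every cell -> ACCEPT
  (2,2)=0 (2,3)=1 (2,4)=0 (2,5)=0 -> step gives (1,2)='1' but target has '0' -> reject
  (2,2)=0 (2,3)=1 (2,4)=0 (2,5)=1 -> step gives (1,2)='1' but target has '0' -> reject
  (2,2)=0 (2,3)=1 (2,4)=1 (2,5)=0 -> step gives (1,2)='1' but target has '0' -> reject
  (2,2)=0 (2,3)=1 (2,4)=1 (2,5)=1 -> step gives (1,2)='1' but target has '0' -> reject
  (2,2)=1 (2,3)=0 (2,4)=0 (2,5)=0 -> step gives (1,2)='1' but target has '0' -> reject
  (2,2)=1 (2,3)=0 (2,4)=0 (2,5)=1 -> step gives (1,2)='1' but target has '0' -> reject
  (2,2)=1 (2,3)=0 (2,4)=1 (2,5)=0 -> step gives (1,2)='1' but target has '0' -> reject
  (2,2)=1 (2,3)=0 (2,4)=1 (2,5)=1 -> step gives (1,2)='1' but target has '0' -> reject
  (2,2)=1 (2,3)=1 (2,4)=0 (2,5)=0 -> step gives (1,2)='1' but target has '0' -> reject
  (2,2)=1 (2,3)=1 (2,4)=0 (2,5)=1 -> step gives (1,2)='1' but target has '0' -> reject
  (2,2)=1 (2,3)=1 (2,4)=1 (2,5)=0 -> step gives (1,2)='1' but target has '0' -> reject
  (2,2)=1 (2,3)=1 (2,4)=1 (2,5)=1 -> step gives (1,2)='1' but target has '0' -> reject
Unique solution: (2,2)=dead, (2,3)=dead, (2,4)=live, (2,5)=live.
Check: live-neighbor counts of every cell in the completed generation 0:
012220
011243
012332
000132
Applying B3/S23 to generation 0 with these counts gives:
000000
000101
000111
000011
which matches the target exactly.

Answer: 000001
001100
000011
000001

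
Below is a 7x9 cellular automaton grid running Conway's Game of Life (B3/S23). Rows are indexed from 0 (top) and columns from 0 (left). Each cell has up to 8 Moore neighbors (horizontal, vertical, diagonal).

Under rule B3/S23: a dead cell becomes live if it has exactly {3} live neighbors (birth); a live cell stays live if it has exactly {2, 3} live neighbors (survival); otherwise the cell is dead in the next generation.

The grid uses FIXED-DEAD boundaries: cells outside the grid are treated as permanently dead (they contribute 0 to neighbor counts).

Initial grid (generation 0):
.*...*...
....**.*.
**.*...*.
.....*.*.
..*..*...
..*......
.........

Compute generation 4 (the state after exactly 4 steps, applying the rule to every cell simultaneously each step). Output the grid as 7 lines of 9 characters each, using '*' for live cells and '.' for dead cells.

Answer: ..***....
..**.*...
....**...
....**...
......*..
.........
.........

Derivation:
Simulating step by step:
Generation 0 (given above): 14 live cells
Generation 1: 15 live cells
....***..
***.**...
.....*.**
.**.*....
......*..
.........
.........
Generation 2: 13 live cells
.*.**.*..
.*.*...*.
*....**..
.....***.
.........
.........
.........
Generation 3: 11 live cells
...**....
**.*...*.
....**...
.....*.*.
......*..
.........
.........
Generation 4: 11 live cells
(generation 4 grid is the final answer)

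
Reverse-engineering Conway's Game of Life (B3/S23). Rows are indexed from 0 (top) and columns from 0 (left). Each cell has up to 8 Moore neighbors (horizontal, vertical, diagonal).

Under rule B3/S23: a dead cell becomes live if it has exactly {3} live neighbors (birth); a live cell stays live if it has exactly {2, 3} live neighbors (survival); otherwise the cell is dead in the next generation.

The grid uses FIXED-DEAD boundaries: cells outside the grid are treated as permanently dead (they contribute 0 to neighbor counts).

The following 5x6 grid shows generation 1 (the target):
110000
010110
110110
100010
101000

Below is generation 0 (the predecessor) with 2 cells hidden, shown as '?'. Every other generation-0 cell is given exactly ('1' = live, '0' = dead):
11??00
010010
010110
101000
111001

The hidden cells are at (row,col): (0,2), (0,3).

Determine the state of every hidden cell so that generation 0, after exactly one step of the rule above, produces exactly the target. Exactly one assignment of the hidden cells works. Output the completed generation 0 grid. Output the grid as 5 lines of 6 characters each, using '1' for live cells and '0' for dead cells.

Hidden generation-0 cells (in order): (0,2), (0,3).
A hidden cell only influences target cells in its own 3x3 neighborhood. Try each of the 2^2 = 4 assignments, step the completed generation 0 forward once under B3/S23, and compare with the target:
  (0,2)=0 (0,3)=0 -> step reproduces the target at every cell -> ACCEPT
  (0,2)=0 (0,3)=1 -> step gives (0,2)='1' but target has '0' -> reject
  (0,2)=1 (0,3)=0 -> step gives (0,2)='1' but target has '0' -> reject
  (0,2)=1 (0,3)=1 -> step gives (0,2)='1' but target has '0' -> reject
Unique solution: (0,2)=dead, (0,3)=dead.
Check: live-neighbor counts of every cell in the completed generation 0:
222111
434322
334322
364432
242210
Applying B3/S23 to generation 0 with these counts gives:
110000
010110
110110
100010
101000
which matches the target exactly.

Answer: 110000
010010
010110
101000
111001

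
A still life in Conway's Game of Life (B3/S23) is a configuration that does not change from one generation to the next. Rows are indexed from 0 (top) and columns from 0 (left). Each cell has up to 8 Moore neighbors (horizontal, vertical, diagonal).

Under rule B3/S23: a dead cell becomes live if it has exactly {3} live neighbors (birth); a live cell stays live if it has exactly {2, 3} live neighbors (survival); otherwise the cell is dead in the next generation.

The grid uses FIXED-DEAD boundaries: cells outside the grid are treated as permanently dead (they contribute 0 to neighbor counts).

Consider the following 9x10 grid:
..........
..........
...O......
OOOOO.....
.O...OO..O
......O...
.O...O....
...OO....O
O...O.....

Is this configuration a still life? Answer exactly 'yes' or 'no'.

Compute generation 1 and compare to generation 0 (given above):
Generation 1:
..........
..........
.O.OO.....
OO.OOO....
OO.OOOO...
......O...
....OO....
...OOO....
...OO.....
Cell (2,1) differs: gen0=0 vs gen1=1 -> NOT a still life.

Answer: no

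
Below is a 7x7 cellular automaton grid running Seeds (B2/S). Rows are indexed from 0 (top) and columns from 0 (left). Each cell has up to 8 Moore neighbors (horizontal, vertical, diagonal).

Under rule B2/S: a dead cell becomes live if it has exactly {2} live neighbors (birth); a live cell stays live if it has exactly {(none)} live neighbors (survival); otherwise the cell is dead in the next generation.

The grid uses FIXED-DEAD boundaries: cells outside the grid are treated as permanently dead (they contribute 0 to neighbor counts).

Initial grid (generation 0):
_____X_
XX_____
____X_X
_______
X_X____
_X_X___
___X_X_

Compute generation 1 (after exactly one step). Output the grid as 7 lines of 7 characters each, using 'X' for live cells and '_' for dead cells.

Answer: XX_____
____X_X
XX___X_
_X_X_X_
___X___
X______
_______

Derivation:
Simulating step by step:
Generation 0 (given above): 11 live cells
Generation 1: 12 live cells
(generation 1 grid is the final answer)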